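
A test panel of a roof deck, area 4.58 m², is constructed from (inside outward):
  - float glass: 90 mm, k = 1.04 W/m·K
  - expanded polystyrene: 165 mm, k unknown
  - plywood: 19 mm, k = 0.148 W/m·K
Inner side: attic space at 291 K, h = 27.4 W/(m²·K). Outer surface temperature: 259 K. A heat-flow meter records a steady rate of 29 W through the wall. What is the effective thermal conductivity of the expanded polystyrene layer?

k ≈ 0.0344 W/(m·K)

Model the wall as resistances in series:
R_inner film = 1/(h_i·A) = 1/(27.4×4.58) = 0.007969 K/W
R_float glass = L/(kA) = 0.09/(1.04×4.58) = 0.01889 K/W
R_plywood = L/(kA) = 0.019/(0.148×4.58) = 0.02803 K/W
Sum of known resistances R_other = 0.05489 K/W
Total R = ΔT/Q = 32/29 = 1.103 K/W
R_expanded polystyrene = R_total − R_other = 1.049 K/W
k = L/(R·A) = 0.165/(1.049×4.58)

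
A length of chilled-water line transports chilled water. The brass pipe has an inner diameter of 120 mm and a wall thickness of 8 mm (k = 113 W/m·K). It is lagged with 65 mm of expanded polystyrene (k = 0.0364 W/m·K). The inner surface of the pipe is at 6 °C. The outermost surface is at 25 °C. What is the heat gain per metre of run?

For a radial system each layer contributes R = ln(r_out/r_in)/(2πkL); films add R = 1/(hA).
R_brass pipe wall = ln(68/60)/(2π×113×1) = 1.763×10^-4 K/W
R_expanded polystyrene = ln(133/68)/(2π×0.0364×1) = 2.933 K/W
R_total = 2.933 K/W
Q = ΔT/R_total = 19/2.933

q′ ≈ 6.48 W/m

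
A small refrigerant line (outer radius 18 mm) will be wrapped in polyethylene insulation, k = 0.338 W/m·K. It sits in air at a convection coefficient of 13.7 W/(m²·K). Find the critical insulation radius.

r_cr ≈ 24.7 mm

For a cylinder r_cr = k/h = 0.338/13.7
r_cr = 24.7 mm; since the bare radius (18 mm) is below r_cr, adding a thin layer of insulation will *increase* heat loss.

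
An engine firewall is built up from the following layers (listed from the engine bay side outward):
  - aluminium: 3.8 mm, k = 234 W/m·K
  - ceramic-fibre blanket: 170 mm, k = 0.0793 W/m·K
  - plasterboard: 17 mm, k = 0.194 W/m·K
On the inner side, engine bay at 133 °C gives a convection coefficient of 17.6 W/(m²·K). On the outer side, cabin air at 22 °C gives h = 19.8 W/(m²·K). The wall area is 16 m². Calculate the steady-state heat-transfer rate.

Series thermal resistances:
R_inner film = 1/(h_i·A) = 1/(17.6×16) = 0.003551 K/W
R_aluminium = L/(kA) = 0.0038/(234×16) = 1.015×10^-6 K/W
R_ceramic-fibre blanket = L/(kA) = 0.17/(0.0793×16) = 0.134 K/W
R_plasterboard = L/(kA) = 0.017/(0.194×16) = 0.005477 K/W
R_outer film = 1/(h_o·A) = 1/(19.8×16) = 0.003157 K/W
R_total = 0.1462 K/W
Q = ΔT / R_total = 111 / 0.1462

Q ≈ 759 W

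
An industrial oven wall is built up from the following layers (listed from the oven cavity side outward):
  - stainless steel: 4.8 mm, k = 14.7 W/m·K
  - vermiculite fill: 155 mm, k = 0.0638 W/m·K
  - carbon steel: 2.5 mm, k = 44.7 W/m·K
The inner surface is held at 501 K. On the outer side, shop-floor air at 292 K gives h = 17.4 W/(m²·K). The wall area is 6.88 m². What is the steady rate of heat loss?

Q ≈ 578 W

Model the wall as resistances in series:
R_stainless steel = L/(kA) = 0.0048/(14.7×6.88) = 4.746×10^-5 K/W
R_vermiculite fill = L/(kA) = 0.155/(0.0638×6.88) = 0.3531 K/W
R_carbon steel = L/(kA) = 0.0025/(44.7×6.88) = 8.129×10^-6 K/W
R_outer film = 1/(h_o·A) = 1/(17.4×6.88) = 0.008353 K/W
R_total = 0.3615 K/W
Q = ΔT / R_total = 209 / 0.3615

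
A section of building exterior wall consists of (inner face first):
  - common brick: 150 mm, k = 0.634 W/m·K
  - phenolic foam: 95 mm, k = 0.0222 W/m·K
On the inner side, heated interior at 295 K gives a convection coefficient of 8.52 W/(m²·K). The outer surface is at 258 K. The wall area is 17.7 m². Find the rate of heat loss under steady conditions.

Thermal resistances in series:
R_inner film = 1/(h_i·A) = 1/(8.52×17.7) = 0.006631 K/W
R_common brick = L/(kA) = 0.15/(0.634×17.7) = 0.01337 K/W
R_phenolic foam = L/(kA) = 0.095/(0.0222×17.7) = 0.2418 K/W
R_total = 0.2618 K/W
Q = ΔT / R_total = 37 / 0.2618

Q ≈ 141 W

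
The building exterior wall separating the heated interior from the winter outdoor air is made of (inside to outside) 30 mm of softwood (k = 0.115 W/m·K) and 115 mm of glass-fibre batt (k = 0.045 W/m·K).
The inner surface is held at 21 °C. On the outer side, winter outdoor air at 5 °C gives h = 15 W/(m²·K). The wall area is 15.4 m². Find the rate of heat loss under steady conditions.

Using the resistance-network approach (series):
R_softwood = L/(kA) = 0.03/(0.115×15.4) = 0.01694 K/W
R_glass-fibre batt = L/(kA) = 0.115/(0.045×15.4) = 0.1659 K/W
R_outer film = 1/(h_o·A) = 1/(15×15.4) = 0.004329 K/W
R_total = 0.1872 K/W
Q = ΔT / R_total = 16 / 0.1872

Q ≈ 85.5 W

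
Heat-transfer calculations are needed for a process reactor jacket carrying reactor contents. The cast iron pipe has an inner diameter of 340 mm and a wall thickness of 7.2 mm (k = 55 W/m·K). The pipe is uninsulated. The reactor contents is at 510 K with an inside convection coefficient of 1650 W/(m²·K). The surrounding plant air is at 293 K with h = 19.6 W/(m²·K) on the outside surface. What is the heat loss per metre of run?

Radial resistances (cylindrical: R_cond = ln(r_o/r_i)/(2πkL), R_conv = 1/(h·2πrL)):
R_inner film = 1/(h_i·2πr₁L) = 1/(1650×2π×0.17×1) = 5.674×10^-4 K/W
R_cast iron pipe wall = ln(177.2/170)/(2π×55×1) = 1.2×10^-4 K/W
R_outer film = 1/(h_o·2πr_oL) = 1/(19.6×2π×0.1772×1) = 0.04582 K/W
R_total = 0.04651 K/W
Q = ΔT/R_total = 217/0.04651

q′ ≈ 4670 W/m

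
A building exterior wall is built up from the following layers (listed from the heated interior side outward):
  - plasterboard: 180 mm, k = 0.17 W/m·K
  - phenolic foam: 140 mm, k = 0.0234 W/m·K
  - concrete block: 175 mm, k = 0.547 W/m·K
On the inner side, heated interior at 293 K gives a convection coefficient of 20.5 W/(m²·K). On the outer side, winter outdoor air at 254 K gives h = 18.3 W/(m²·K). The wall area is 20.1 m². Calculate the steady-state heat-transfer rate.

Using the resistance-network approach (series):
R_inner film = 1/(h_i·A) = 1/(20.5×20.1) = 0.002427 K/W
R_plasterboard = L/(kA) = 0.18/(0.17×20.1) = 0.05268 K/W
R_phenolic foam = L/(kA) = 0.14/(0.0234×20.1) = 0.2977 K/W
R_concrete block = L/(kA) = 0.175/(0.547×20.1) = 0.01592 K/W
R_outer film = 1/(h_o·A) = 1/(18.3×20.1) = 0.002719 K/W
R_total = 0.3714 K/W
Q = ΔT / R_total = 39 / 0.3714

Q ≈ 105 W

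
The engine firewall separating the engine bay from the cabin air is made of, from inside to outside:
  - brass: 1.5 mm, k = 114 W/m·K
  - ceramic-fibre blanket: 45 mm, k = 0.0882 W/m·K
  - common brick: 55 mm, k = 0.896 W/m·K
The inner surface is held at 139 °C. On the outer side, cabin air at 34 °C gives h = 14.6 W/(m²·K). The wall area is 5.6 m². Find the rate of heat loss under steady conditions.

Thermal resistances in series:
R_brass = L/(kA) = 0.0015/(114×5.6) = 2.35×10^-6 K/W
R_ceramic-fibre blanket = L/(kA) = 0.045/(0.0882×5.6) = 0.09111 K/W
R_common brick = L/(kA) = 0.055/(0.896×5.6) = 0.01096 K/W
R_outer film = 1/(h_o·A) = 1/(14.6×5.6) = 0.01223 K/W
R_total = 0.1143 K/W
Q = ΔT / R_total = 105 / 0.1143

Q ≈ 919 W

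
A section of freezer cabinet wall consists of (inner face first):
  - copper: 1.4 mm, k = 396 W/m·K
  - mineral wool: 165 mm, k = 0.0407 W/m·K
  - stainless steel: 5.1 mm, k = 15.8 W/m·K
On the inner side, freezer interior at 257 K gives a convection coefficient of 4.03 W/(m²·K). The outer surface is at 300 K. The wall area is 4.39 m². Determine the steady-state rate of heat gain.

Q ≈ 43.9 W

Treating each layer as a thermal resistance in series:
R_inner film = 1/(h_i·A) = 1/(4.03×4.39) = 0.05652 K/W
R_copper = L/(kA) = 0.0014/(396×4.39) = 8.053×10^-7 K/W
R_mineral wool = L/(kA) = 0.165/(0.0407×4.39) = 0.9235 K/W
R_stainless steel = L/(kA) = 0.0051/(15.8×4.39) = 7.353×10^-5 K/W
R_total = 0.9801 K/W
Q = ΔT / R_total = 43 / 0.9801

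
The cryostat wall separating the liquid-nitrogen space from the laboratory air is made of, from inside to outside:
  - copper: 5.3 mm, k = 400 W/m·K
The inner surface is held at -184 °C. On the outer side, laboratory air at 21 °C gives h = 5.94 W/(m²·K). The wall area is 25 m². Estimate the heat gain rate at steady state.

Q ≈ 30400 W

Treating each layer as a thermal resistance in series:
R_copper = L/(kA) = 0.0053/(400×25) = 5.3×10^-7 K/W
R_outer film = 1/(h_o·A) = 1/(5.94×25) = 0.006734 K/W
R_total = 0.006735 K/W
Q = ΔT / R_total = 205 / 0.006735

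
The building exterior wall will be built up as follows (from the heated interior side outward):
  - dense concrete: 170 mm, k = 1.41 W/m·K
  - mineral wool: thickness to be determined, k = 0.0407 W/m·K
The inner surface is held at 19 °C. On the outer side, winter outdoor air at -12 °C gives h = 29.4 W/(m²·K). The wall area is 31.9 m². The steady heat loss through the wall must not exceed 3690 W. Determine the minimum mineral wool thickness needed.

L ≈ 4.62 mm

Thermal resistances in series:
R_dense concrete = L/(kA) = 0.17/(1.41×31.9) = 0.00378 K/W
R_outer film = 1/(h_o·A) = 1/(29.4×31.9) = 0.001066 K/W
Sum of the known resistances R_other = 0.004846 K/W
Required total resistance R_tot = ΔT/Q_allow = 31/3690 = 0.008401 K/W
R_mineral wool = R_tot − R_other = 0.003555 K/W
L = R·k·A = 0.003555×0.0407×31.9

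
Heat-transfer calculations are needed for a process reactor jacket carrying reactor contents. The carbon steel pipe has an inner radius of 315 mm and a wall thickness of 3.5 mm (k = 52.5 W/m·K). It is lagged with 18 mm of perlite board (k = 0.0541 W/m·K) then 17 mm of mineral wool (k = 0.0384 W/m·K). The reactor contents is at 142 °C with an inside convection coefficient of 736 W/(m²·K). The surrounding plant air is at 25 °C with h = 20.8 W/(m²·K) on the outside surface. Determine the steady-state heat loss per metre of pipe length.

q′ ≈ 301 W/m

Cylindrical conduction, so R = ln(r₂/r₁)/(2πkL) per layer, in series:
R_inner film = 1/(h_i·2πr₁L) = 1/(736×2π×0.315×1) = 6.865×10^-4 K/W
R_carbon steel pipe wall = ln(318.5/315)/(2π×52.5×1) = 3.35×10^-5 K/W
R_perlite board = ln(336.5/318.5)/(2π×0.0541×1) = 0.1617 K/W
R_mineral wool = ln(353.5/336.5)/(2π×0.0384×1) = 0.2043 K/W
R_outer film = 1/(h_o·2πr_oL) = 1/(20.8×2π×0.3535×1) = 0.02165 K/W
R_total = 0.3884 K/W
Q = ΔT/R_total = 117/0.3884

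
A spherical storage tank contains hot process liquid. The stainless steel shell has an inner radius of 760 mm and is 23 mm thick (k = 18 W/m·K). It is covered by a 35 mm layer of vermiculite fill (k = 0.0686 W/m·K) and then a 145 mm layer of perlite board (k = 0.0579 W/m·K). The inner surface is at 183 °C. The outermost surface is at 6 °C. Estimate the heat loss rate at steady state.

Q ≈ 559 W

Radial (spherical) resistances in series:
R_stainless steel shell = (1/0.76 − 1/0.783)/(4π×18) = 1.709×10^-4 K/W
R_vermiculite fill = (1/0.783 − 1/0.818)/(4π×0.0686) = 0.06339 K/W
R_perlite board = (1/0.818 − 1/0.963)/(4π×0.0579) = 0.253 K/W
R_total = 0.3165 K/W
Q = ΔT/R_total = 177/0.3165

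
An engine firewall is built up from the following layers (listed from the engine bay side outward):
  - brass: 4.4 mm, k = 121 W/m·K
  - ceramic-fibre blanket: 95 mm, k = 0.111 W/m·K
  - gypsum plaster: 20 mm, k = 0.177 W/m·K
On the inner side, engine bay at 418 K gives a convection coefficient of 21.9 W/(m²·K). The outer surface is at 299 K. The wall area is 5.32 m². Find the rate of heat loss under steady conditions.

Q ≈ 624 W

Model the wall as resistances in series:
R_inner film = 1/(h_i·A) = 1/(21.9×5.32) = 0.008583 K/W
R_brass = L/(kA) = 0.0044/(121×5.32) = 6.835×10^-6 K/W
R_ceramic-fibre blanket = L/(kA) = 0.095/(0.111×5.32) = 0.1609 K/W
R_gypsum plaster = L/(kA) = 0.02/(0.177×5.32) = 0.02124 K/W
R_total = 0.1907 K/W
Q = ΔT / R_total = 119 / 0.1907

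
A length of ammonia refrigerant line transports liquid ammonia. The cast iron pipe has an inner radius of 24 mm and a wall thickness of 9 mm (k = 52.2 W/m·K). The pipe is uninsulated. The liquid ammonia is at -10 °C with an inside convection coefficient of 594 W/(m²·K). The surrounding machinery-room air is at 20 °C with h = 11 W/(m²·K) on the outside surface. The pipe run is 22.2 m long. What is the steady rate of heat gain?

Per-layer cylindrical resistances, series-summed:
R_inner film = 1/(h_i·2πr₁L) = 1/(594×2π×0.024×22.2) = 5.029×10^-4 K/W
R_cast iron pipe wall = ln(33/24)/(2π×52.2×22.2) = 4.374×10^-5 K/W
R_outer film = 1/(h_o·2πr_oL) = 1/(11×2π×0.033×22.2) = 0.01975 K/W
R_total = 0.0203 K/W
Q = ΔT/R_total = 30/0.0203

Q ≈ 1480 W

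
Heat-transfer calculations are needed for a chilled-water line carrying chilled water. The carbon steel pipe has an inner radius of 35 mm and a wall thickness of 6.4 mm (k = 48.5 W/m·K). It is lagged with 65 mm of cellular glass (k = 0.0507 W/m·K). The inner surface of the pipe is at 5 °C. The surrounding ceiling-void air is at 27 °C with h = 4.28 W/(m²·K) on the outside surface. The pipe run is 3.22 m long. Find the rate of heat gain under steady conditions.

Treating each annulus and film as a series resistance:
R_carbon steel pipe wall = ln(41.4/35)/(2π×48.5×3.22) = 1.711×10^-4 K/W
R_cellular glass = ln(106.4/41.4)/(2π×0.0507×3.22) = 0.9202 K/W
R_outer film = 1/(h_o·2πr_oL) = 1/(4.28×2π×0.1064×3.22) = 0.1085 K/W
R_total = 1.029 K/W
Q = ΔT/R_total = 22/1.029

Q ≈ 21.4 W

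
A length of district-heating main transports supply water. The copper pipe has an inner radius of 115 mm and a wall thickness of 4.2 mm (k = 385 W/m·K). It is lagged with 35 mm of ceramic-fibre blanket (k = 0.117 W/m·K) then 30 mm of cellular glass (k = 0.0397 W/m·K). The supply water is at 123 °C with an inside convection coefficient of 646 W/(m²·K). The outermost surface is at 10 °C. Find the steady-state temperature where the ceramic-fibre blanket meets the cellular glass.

Radial resistances (cylindrical: R_cond = ln(r_o/r_i)/(2πkL), R_conv = 1/(h·2πrL)):
R_inner film = 1/(h_i·2πr₁L) = 1/(646×2π×0.115×1) = 0.002142 K/W
R_copper pipe wall = ln(119.2/115)/(2π×385×1) = 1.483×10^-5 K/W
R_ceramic-fibre blanket = ln(154.2/119.2)/(2π×0.117×1) = 0.3502 K/W
R_cellular glass = ln(184.2/154.2)/(2π×0.0397×1) = 0.7127 K/W
R_total = 1.065 K/W
Q = ΔT/R_total = 113/1.065
Q = 106 W/m
T_interface = T_inner − Q·ΣR(inner→interface) = 123 − 106×0.3524

T ≈ 85.6 °C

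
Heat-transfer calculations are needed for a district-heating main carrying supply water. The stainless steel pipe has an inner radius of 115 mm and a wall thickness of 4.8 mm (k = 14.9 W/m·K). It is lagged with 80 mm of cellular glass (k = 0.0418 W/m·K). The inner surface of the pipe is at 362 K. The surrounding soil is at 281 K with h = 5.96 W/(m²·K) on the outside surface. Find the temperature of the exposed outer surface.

Per-layer cylindrical resistances, series-summed:
R_stainless steel pipe wall = ln(119.8/115)/(2π×14.9×1) = 4.368×10^-4 K/W
R_cellular glass = ln(199.8/119.8)/(2π×0.0418×1) = 1.948 K/W
R_outer film = 1/(h_o·2πr_oL) = 1/(5.96×2π×0.1998×1) = 0.1337 K/W
R_total = 2.082 K/W
Q = ΔT/R_total = 81/2.082
Q = 38.9 W/m
T_interface = T_inner − Q·ΣR(inner→interface) = 362 − 38.9×1.948

T ≈ 286 K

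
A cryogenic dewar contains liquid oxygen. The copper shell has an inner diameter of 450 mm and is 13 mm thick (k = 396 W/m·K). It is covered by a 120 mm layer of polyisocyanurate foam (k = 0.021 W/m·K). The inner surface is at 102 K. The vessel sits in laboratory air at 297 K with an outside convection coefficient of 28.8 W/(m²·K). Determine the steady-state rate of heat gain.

Q ≈ 36.4 W

For a spherical shell R = (1/r₁ − 1/r₂)/(4πk); film R = 1/(h·4πr²). In series:
R_copper shell = (1/0.225 − 1/0.238)/(4π×396) = 4.878×10^-5 K/W
R_polyisocyanurate foam = (1/0.238 − 1/0.358)/(4π×0.021) = 5.337 K/W
R_outer film = 1/(h·4πr_o²) = 1/(28.8×4π×0.358²) = 0.02156 K/W
R_total = 5.359 K/W
Q = ΔT/R_total = 195/5.359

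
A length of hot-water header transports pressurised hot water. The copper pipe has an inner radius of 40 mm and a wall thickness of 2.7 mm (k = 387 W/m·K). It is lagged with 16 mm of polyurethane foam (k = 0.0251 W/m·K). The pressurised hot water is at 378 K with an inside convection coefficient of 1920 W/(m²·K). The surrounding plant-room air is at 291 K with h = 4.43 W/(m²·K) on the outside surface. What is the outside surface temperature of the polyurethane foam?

For a radial system each layer contributes R = ln(r_out/r_in)/(2πkL); films add R = 1/(hA).
R_inner film = 1/(h_i·2πr₁L) = 1/(1920×2π×0.04×1) = 0.002072 K/W
R_copper pipe wall = ln(42.7/40)/(2π×387×1) = 2.686×10^-5 K/W
R_polyurethane foam = ln(58.7/42.7)/(2π×0.0251×1) = 2.018 K/W
R_outer film = 1/(h_o·2πr_oL) = 1/(4.43×2π×0.0587×1) = 0.612 K/W
R_total = 2.632 K/W
Q = ΔT/R_total = 87/2.632
Q = 33.1 W/m
T_interface = T_inner − Q·ΣR(inner→interface) = 378 − 33.1×2.02

T ≈ 311 K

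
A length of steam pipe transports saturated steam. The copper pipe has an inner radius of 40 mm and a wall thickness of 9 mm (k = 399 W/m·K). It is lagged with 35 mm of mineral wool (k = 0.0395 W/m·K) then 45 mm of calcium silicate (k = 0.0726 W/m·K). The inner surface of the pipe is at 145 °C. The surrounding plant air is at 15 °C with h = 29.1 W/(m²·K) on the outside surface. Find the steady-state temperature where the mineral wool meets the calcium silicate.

T ≈ 55.5 °C

Radial resistances (cylindrical: R_cond = ln(r_o/r_i)/(2πkL), R_conv = 1/(h·2πrL)):
R_copper pipe wall = ln(49/40)/(2π×399×1) = 8.095×10^-5 K/W
R_mineral wool = ln(84/49)/(2π×0.0395×1) = 2.172 K/W
R_calcium silicate = ln(129/84)/(2π×0.0726×1) = 0.9405 K/W
R_outer film = 1/(h_o·2πr_oL) = 1/(29.1×2π×0.129×1) = 0.0424 K/W
R_total = 3.155 K/W
Q = ΔT/R_total = 130/3.155
Q = 41.2 W/m
T_interface = T_inner − Q·ΣR(inner→interface) = 145 − 41.2×2.172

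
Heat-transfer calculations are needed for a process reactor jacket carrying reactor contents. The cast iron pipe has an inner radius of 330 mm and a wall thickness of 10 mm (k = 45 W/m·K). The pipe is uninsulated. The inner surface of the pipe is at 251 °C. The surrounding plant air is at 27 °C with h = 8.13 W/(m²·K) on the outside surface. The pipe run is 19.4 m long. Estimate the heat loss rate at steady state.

Q ≈ 75300 W

For a radial system each layer contributes R = ln(r_out/r_in)/(2πkL); films add R = 1/(hA).
R_cast iron pipe wall = ln(340/330)/(2π×45×19.4) = 5.442×10^-6 K/W
R_outer film = 1/(h_o·2πr_oL) = 1/(8.13×2π×0.34×19.4) = 0.002968 K/W
R_total = 0.002973 K/W
Q = ΔT/R_total = 224/0.002973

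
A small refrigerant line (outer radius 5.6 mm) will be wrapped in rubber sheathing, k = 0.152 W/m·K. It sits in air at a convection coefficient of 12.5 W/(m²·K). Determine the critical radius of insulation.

For a cylinder r_cr = k/h = 0.152/12.5
r_cr = 12.2 mm; since the bare radius (5.6 mm) is below r_cr, adding a thin layer of insulation will *increase* heat loss.

r_cr ≈ 12.2 mm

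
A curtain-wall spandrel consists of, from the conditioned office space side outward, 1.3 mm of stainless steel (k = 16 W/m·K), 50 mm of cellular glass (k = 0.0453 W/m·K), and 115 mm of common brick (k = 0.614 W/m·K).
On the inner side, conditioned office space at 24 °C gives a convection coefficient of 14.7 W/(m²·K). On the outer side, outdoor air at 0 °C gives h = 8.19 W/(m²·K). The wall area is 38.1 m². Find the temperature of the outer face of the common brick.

Series thermal resistances:
R_inner film = 1/(h_i·A) = 1/(14.7×38.1) = 0.001785 K/W
R_stainless steel = L/(kA) = 0.0013/(16×38.1) = 2.133×10^-6 K/W
R_cellular glass = L/(kA) = 0.05/(0.0453×38.1) = 0.02897 K/W
R_common brick = L/(kA) = 0.115/(0.614×38.1) = 0.004916 K/W
R_outer film = 1/(h_o·A) = 1/(8.19×38.1) = 0.003205 K/W
R_total = 0.03888 K/W;  Q = ΔT/R_total = 24/0.03888 = 617.3 W
T_interface = T_inner − Q·ΣR(inner→interface) = 24 − 617×0.03567

T ≈ 1.98 °C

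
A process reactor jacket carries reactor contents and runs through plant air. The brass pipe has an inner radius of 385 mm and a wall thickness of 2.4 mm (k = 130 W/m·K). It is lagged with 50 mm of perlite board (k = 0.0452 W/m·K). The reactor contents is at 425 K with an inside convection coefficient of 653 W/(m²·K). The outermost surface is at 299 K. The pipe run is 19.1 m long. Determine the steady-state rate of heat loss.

Cylindrical conduction, so R = ln(r₂/r₁)/(2πkL) per layer, in series:
R_inner film = 1/(h_i·2πr₁L) = 1/(653×2π×0.385×19.1) = 3.314×10^-5 K/W
R_brass pipe wall = ln(387.4/385)/(2π×130×19.1) = 3.983×10^-7 K/W
R_perlite board = ln(437.4/387.4)/(2π×0.0452×19.1) = 0.02238 K/W
R_total = 0.02241 K/W
Q = ΔT/R_total = 126/0.02241

Q ≈ 5620 W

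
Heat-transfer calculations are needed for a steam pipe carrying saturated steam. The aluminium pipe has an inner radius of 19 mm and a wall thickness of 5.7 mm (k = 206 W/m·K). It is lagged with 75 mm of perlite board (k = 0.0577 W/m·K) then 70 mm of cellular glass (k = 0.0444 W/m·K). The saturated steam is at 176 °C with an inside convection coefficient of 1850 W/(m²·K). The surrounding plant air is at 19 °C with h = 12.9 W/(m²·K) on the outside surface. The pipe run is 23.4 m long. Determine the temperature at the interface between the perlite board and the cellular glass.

Cylindrical conduction, so R = ln(r₂/r₁)/(2πkL) per layer, in series:
R_inner film = 1/(h_i·2πr₁L) = 1/(1850×2π×0.019×23.4) = 1.935×10^-4 K/W
R_aluminium pipe wall = ln(24.7/19)/(2π×206×23.4) = 8.662×10^-6 K/W
R_perlite board = ln(99.7/24.7)/(2π×0.0577×23.4) = 0.1645 K/W
R_cellular glass = ln(169.7/99.7)/(2π×0.0444×23.4) = 0.08147 K/W
R_outer film = 1/(h_o·2πr_oL) = 1/(12.9×2π×0.1697×23.4) = 0.003107 K/W
R_total = 0.2493 K/W
Q = ΔT/R_total = 157/0.2493
Q = 630 W
T_interface = T_inner − Q·ΣR(inner→interface) = 176 − 630×0.1647

T ≈ 72.3 °C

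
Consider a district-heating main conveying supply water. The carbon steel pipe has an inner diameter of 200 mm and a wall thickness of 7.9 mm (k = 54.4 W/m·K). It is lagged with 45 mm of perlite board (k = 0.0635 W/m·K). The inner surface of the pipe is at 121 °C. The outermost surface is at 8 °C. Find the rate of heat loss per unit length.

q′ ≈ 129 W/m

Radial resistances (cylindrical: R_cond = ln(r_o/r_i)/(2πkL), R_conv = 1/(h·2πrL)):
R_carbon steel pipe wall = ln(107.9/100)/(2π×54.4×1) = 2.225×10^-4 K/W
R_perlite board = ln(152.9/107.9)/(2π×0.0635×1) = 0.8737 K/W
R_total = 0.8739 K/W
Q = ΔT/R_total = 113/0.8739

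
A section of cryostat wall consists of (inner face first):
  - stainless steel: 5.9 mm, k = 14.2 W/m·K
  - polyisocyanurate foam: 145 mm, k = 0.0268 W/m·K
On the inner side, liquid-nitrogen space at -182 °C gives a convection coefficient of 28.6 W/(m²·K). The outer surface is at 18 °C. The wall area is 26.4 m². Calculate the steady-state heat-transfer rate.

Q ≈ 970 W

Thermal resistances in series:
R_inner film = 1/(h_i·A) = 1/(28.6×26.4) = 0.001324 K/W
R_stainless steel = L/(kA) = 0.0059/(14.2×26.4) = 1.574×10^-5 K/W
R_polyisocyanurate foam = L/(kA) = 0.145/(0.0268×26.4) = 0.2049 K/W
R_total = 0.2063 K/W
Q = ΔT / R_total = 200 / 0.2063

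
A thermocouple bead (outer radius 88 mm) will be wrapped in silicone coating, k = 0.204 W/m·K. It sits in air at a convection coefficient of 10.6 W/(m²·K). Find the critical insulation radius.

r_cr ≈ 38.5 mm

For a sphere r_cr = 2k/h = 2×0.204/10.6
r_cr = 38.5 mm; since the bare radius (88 mm) is above r_cr, any added insulation will reduce heat loss.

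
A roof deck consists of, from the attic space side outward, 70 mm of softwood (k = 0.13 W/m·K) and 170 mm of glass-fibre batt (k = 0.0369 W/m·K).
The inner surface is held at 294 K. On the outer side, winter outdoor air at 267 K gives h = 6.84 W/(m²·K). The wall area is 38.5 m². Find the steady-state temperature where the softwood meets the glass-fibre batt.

Treating each layer as a thermal resistance in series:
R_softwood = L/(kA) = 0.07/(0.13×38.5) = 0.01399 K/W
R_glass-fibre batt = L/(kA) = 0.17/(0.0369×38.5) = 0.1197 K/W
R_outer film = 1/(h_o·A) = 1/(6.84×38.5) = 0.003797 K/W
R_total = 0.1374 K/W;  Q = ΔT/R_total = 27/0.1374 = 196.4 W
T_interface = T_inner − Q·ΣR(inner→interface) = 294 − 196×0.01399

T ≈ 291 K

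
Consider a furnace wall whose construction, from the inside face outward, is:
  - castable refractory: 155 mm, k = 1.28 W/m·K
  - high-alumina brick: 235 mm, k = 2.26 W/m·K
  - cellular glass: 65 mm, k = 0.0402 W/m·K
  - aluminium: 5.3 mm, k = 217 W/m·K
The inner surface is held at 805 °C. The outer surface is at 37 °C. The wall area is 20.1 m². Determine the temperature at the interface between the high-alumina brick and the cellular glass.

Thermal resistances in series:
R_castable refractory = L/(kA) = 0.155/(1.28×20.1) = 0.006025 K/W
R_high-alumina brick = L/(kA) = 0.235/(2.26×20.1) = 0.005173 K/W
R_cellular glass = L/(kA) = 0.065/(0.0402×20.1) = 0.08044 K/W
R_aluminium = L/(kA) = 0.0053/(217×20.1) = 1.215×10^-6 K/W
R_total = 0.09164 K/W;  Q = ΔT/R_total = 768/0.09164 = 8380 W
T_interface = T_inner − Q·ΣR(inner→interface) = 805 − 8380×0.0112

T ≈ 711 °C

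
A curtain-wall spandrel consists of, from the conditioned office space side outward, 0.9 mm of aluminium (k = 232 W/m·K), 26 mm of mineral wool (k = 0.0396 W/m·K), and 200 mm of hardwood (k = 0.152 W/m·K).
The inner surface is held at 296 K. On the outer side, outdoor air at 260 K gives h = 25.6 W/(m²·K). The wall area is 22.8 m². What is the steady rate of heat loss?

Thermal resistances in series:
R_aluminium = L/(kA) = 0.0009/(232×22.8) = 1.701×10^-7 K/W
R_mineral wool = L/(kA) = 0.026/(0.0396×22.8) = 0.0288 K/W
R_hardwood = L/(kA) = 0.2/(0.152×22.8) = 0.05771 K/W
R_outer film = 1/(h_o·A) = 1/(25.6×22.8) = 0.001713 K/W
R_total = 0.08822 K/W
Q = ΔT / R_total = 36 / 0.08822

Q ≈ 408 W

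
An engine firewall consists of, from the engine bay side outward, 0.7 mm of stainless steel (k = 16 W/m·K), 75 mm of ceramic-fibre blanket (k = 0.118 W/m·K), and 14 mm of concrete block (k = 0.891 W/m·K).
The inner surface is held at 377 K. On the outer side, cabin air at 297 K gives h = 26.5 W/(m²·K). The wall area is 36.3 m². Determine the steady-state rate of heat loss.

Treating each layer as a thermal resistance in series:
R_stainless steel = L/(kA) = 0.0007/(16×36.3) = 1.205×10^-6 K/W
R_ceramic-fibre blanket = L/(kA) = 0.075/(0.118×36.3) = 0.01751 K/W
R_concrete block = L/(kA) = 0.014/(0.891×36.3) = 4.329×10^-4 K/W
R_outer film = 1/(h_o·A) = 1/(26.5×36.3) = 0.00104 K/W
R_total = 0.01898 K/W
Q = ΔT / R_total = 80 / 0.01898

Q ≈ 4210 W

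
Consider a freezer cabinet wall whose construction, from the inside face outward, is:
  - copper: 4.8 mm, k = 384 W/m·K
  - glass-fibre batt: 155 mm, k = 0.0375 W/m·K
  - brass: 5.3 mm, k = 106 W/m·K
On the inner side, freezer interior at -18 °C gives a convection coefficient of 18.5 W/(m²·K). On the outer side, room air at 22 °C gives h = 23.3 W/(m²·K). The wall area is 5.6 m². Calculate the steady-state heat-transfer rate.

Q ≈ 53 W

Series thermal resistances:
R_inner film = 1/(h_i·A) = 1/(18.5×5.6) = 0.009653 K/W
R_copper = L/(kA) = 0.0048/(384×5.6) = 2.232×10^-6 K/W
R_glass-fibre batt = L/(kA) = 0.155/(0.0375×5.6) = 0.7381 K/W
R_brass = L/(kA) = 0.0053/(106×5.6) = 8.929×10^-6 K/W
R_outer film = 1/(h_o·A) = 1/(23.3×5.6) = 0.007664 K/W
R_total = 0.7554 K/W
Q = ΔT / R_total = 40 / 0.7554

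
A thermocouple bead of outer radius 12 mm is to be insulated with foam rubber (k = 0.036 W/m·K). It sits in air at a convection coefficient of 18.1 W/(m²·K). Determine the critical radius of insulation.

r_cr ≈ 3.98 mm

For a sphere r_cr = 2k/h = 2×0.036/18.1
r_cr = 3.98 mm; since the bare radius (12 mm) is above r_cr, any added insulation will reduce heat loss.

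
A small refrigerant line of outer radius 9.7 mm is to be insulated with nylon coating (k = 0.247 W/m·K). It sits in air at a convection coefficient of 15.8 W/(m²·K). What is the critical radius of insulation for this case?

For a cylinder r_cr = k/h = 0.247/15.8
r_cr = 15.6 mm; since the bare radius (9.7 mm) is below r_cr, adding a thin layer of insulation will *increase* heat loss.

r_cr ≈ 15.6 mm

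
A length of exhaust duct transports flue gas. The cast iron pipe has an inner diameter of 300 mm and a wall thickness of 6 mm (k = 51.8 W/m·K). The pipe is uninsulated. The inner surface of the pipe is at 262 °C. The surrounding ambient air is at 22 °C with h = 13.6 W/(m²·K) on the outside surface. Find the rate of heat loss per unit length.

q′ ≈ 3190 W/m

For a radial system each layer contributes R = ln(r_out/r_in)/(2πkL); films add R = 1/(hA).
R_cast iron pipe wall = ln(156/150)/(2π×51.8×1) = 1.205×10^-4 K/W
R_outer film = 1/(h_o·2πr_oL) = 1/(13.6×2π×0.156×1) = 0.07502 K/W
R_total = 0.07514 K/W
Q = ΔT/R_total = 240/0.07514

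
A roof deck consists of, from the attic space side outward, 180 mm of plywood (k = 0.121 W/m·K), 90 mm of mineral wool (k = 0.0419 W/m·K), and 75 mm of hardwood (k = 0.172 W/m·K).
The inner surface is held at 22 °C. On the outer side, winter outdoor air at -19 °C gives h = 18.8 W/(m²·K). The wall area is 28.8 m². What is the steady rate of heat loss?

Thermal resistances in series:
R_plywood = L/(kA) = 0.18/(0.121×28.8) = 0.05165 K/W
R_mineral wool = L/(kA) = 0.09/(0.0419×28.8) = 0.07458 K/W
R_hardwood = L/(kA) = 0.075/(0.172×28.8) = 0.01514 K/W
R_outer film = 1/(h_o·A) = 1/(18.8×28.8) = 0.001847 K/W
R_total = 0.1432 K/W
Q = ΔT / R_total = 41 / 0.1432

Q ≈ 286 W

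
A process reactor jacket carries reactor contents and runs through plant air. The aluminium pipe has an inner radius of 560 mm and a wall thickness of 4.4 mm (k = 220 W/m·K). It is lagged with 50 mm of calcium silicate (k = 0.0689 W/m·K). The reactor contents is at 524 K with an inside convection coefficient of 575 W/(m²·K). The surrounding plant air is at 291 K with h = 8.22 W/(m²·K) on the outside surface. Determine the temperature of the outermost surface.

T ≈ 323 K

Per-layer cylindrical resistances, series-summed:
R_inner film = 1/(h_i·2πr₁L) = 1/(575×2π×0.56×1) = 4.943×10^-4 K/W
R_aluminium pipe wall = ln(564.4/560)/(2π×220×1) = 5.662×10^-6 K/W
R_calcium silicate = ln(614.4/564.4)/(2π×0.0689×1) = 0.1961 K/W
R_outer film = 1/(h_o·2πr_oL) = 1/(8.22×2π×0.6144×1) = 0.03151 K/W
R_total = 0.2281 K/W
Q = ΔT/R_total = 233/0.2281
Q = 1020 W/m
T_interface = T_inner − Q·ΣR(inner→interface) = 524 − 1020×0.1966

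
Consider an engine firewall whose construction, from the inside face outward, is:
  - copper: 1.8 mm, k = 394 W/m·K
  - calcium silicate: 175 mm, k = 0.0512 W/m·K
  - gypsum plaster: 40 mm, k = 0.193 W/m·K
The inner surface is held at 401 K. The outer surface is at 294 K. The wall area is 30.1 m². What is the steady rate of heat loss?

Q ≈ 888 W

Series thermal resistances:
R_copper = L/(kA) = 0.0018/(394×30.1) = 1.518×10^-7 K/W
R_calcium silicate = L/(kA) = 0.175/(0.0512×30.1) = 0.1136 K/W
R_gypsum plaster = L/(kA) = 0.04/(0.193×30.1) = 0.006886 K/W
R_total = 0.1204 K/W
Q = ΔT / R_total = 107 / 0.1204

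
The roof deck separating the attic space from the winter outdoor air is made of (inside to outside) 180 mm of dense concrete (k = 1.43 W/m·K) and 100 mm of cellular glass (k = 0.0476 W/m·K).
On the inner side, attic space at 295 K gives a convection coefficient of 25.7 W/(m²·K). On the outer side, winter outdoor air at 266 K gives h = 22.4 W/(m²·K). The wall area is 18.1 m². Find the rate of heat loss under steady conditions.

Using the resistance-network approach (series):
R_inner film = 1/(h_i·A) = 1/(25.7×18.1) = 0.00215 K/W
R_dense concrete = L/(kA) = 0.18/(1.43×18.1) = 0.006954 K/W
R_cellular glass = L/(kA) = 0.1/(0.0476×18.1) = 0.1161 K/W
R_outer film = 1/(h_o·A) = 1/(22.4×18.1) = 0.002466 K/W
R_total = 0.1276 K/W
Q = ΔT / R_total = 29 / 0.1276

Q ≈ 227 W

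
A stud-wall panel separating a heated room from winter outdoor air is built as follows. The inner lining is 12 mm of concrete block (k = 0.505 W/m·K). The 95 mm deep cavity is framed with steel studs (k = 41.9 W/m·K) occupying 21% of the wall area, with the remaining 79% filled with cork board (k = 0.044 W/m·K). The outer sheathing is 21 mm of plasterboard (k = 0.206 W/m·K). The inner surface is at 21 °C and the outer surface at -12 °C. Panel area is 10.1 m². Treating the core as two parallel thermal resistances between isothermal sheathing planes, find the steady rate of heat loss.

Q ≈ 2440 W

Sheathing layers in series; stud and cavity paths in parallel between them.
R_inner = 0.012/(0.505×10.1) = 0.002353 K/W
R_stud  = 0.095/(41.9×0.21×10.1) = 0.001069 K/W
R_cav   = 0.095/(0.044×0.79×10.1) = 0.2706 K/W
1/R_core = 1/R_stud + 1/R_cav → R_core = 0.001065 K/W
R_outer = 0.021/(0.206×10.1) = 0.01009 K/W
R_total = 0.01351 K/W
Q = ΔT/R_total = 33/0.01351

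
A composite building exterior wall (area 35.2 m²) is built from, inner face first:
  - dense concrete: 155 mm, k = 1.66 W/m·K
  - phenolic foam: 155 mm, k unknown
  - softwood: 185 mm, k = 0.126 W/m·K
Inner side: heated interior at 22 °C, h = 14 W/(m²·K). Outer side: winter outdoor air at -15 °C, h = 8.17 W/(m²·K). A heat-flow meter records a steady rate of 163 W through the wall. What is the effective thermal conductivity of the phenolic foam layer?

Treating each layer as a thermal resistance in series:
R_inner film = 1/(h_i·A) = 1/(14×35.2) = 0.002029 K/W
R_dense concrete = L/(kA) = 0.155/(1.66×35.2) = 0.002653 K/W
R_softwood = L/(kA) = 0.185/(0.126×35.2) = 0.04171 K/W
R_outer film = 1/(h_o·A) = 1/(8.17×35.2) = 0.003477 K/W
Sum of known resistances R_other = 0.04987 K/W
Total R = ΔT/Q = 37/163 = 0.227 K/W
R_phenolic foam = R_total − R_other = 0.1771 K/W
k = L/(R·A) = 0.155/(0.1771×35.2)

k ≈ 0.0249 W/(m·K)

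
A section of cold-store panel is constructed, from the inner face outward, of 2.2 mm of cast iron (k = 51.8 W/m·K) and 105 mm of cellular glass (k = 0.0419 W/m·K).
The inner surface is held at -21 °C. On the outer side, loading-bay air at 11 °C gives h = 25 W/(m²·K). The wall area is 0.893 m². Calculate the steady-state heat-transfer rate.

Treating each layer as a thermal resistance in series:
R_cast iron = L/(kA) = 0.0022/(51.8×0.893) = 4.756×10^-5 K/W
R_cellular glass = L/(kA) = 0.105/(0.0419×0.893) = 2.806 K/W
R_outer film = 1/(h_o·A) = 1/(25×0.893) = 0.04479 K/W
R_total = 2.851 K/W
Q = ΔT / R_total = 32 / 2.851

Q ≈ 11.2 W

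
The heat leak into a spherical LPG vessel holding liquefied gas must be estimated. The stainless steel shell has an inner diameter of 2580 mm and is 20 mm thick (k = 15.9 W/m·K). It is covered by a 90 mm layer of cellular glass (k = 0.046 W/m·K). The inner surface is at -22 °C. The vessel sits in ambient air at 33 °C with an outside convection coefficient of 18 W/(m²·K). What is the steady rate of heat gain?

Q ≈ 631 W

Spherical conduction: R = (1/r_in − 1/r_out)/(4πk) per layer; series-sum.
R_stainless steel shell = (1/1.29 − 1/1.31)/(4π×15.9) = 5.923×10^-5 K/W
R_cellular glass = (1/1.31 − 1/1.4)/(4π×0.046) = 0.08489 K/W
R_outer film = 1/(h·4πr_o²) = 1/(18×4π×1.4²) = 0.002256 K/W
R_total = 0.08721 K/W
Q = ΔT/R_total = 55/0.08721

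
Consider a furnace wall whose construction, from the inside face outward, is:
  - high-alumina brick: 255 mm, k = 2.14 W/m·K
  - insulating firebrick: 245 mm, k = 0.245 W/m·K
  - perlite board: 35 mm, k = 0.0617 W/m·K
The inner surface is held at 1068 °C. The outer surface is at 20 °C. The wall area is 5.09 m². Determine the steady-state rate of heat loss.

Series thermal resistances:
R_high-alumina brick = L/(kA) = 0.255/(2.14×5.09) = 0.02341 K/W
R_insulating firebrick = L/(kA) = 0.245/(0.245×5.09) = 0.1965 K/W
R_perlite board = L/(kA) = 0.035/(0.0617×5.09) = 0.1114 K/W
R_total = 0.3313 K/W
Q = ΔT / R_total = 1048 / 0.3313

Q ≈ 3160 W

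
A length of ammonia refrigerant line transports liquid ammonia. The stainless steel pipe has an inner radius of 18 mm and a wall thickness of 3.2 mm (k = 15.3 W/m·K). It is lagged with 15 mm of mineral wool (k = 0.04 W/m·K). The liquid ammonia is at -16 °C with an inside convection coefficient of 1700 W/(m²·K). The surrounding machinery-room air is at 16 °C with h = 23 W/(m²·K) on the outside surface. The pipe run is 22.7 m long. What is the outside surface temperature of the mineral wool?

T ≈ 13.4 °C

Per-layer cylindrical resistances, series-summed:
R_inner film = 1/(h_i·2πr₁L) = 1/(1700×2π×0.018×22.7) = 2.291×10^-4 K/W
R_stainless steel pipe wall = ln(21.2/18)/(2π×15.3×22.7) = 7.498×10^-5 K/W
R_mineral wool = ln(36.2/21.2)/(2π×0.04×22.7) = 0.09379 K/W
R_outer film = 1/(h_o·2πr_oL) = 1/(23×2π×0.0362×22.7) = 0.008421 K/W
R_total = 0.1025 K/W
Q = ΔT/R_total = 32/0.1025
Q = 312 W
T_interface = T_inner + Q·ΣR(inner→interface) = -16 + 312×0.09409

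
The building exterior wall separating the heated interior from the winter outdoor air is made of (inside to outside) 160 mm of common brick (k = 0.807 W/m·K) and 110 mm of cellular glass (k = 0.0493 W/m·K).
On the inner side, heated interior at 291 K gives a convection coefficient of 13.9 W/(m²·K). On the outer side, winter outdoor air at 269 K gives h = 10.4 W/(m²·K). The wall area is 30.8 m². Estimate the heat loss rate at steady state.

Using the resistance-network approach (series):
R_inner film = 1/(h_i·A) = 1/(13.9×30.8) = 0.002336 K/W
R_common brick = L/(kA) = 0.16/(0.807×30.8) = 0.006437 K/W
R_cellular glass = L/(kA) = 0.11/(0.0493×30.8) = 0.07244 K/W
R_outer film = 1/(h_o·A) = 1/(10.4×30.8) = 0.003122 K/W
R_total = 0.08434 K/W
Q = ΔT / R_total = 22 / 0.08434

Q ≈ 261 W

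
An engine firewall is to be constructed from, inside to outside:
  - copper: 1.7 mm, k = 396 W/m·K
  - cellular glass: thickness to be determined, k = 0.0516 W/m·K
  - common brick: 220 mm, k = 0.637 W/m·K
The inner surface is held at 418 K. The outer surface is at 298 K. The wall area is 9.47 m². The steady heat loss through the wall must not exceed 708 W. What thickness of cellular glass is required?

Thermal resistances in series:
R_copper = L/(kA) = 0.0017/(396×9.47) = 4.533×10^-7 K/W
R_common brick = L/(kA) = 0.22/(0.637×9.47) = 0.03647 K/W
Sum of the known resistances R_other = 0.03647 K/W
Required total resistance R_tot = ΔT/Q_allow = 120/708 = 0.1695 K/W
R_cellular glass = R_tot − R_other = 0.133 K/W
L = R·k·A = 0.133×0.0516×9.47

L ≈ 65 mm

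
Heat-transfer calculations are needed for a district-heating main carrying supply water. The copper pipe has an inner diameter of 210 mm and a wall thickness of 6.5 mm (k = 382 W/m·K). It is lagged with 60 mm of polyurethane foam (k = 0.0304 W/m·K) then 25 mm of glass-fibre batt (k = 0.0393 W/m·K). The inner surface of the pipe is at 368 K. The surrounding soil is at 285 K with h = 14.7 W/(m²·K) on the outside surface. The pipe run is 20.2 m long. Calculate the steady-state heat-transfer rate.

Per-layer cylindrical resistances, series-summed:
R_copper pipe wall = ln(111.5/105)/(2π×382×20.2) = 1.239×10^-6 K/W
R_polyurethane foam = ln(171.5/111.5)/(2π×0.0304×20.2) = 0.1116 K/W
R_glass-fibre batt = ln(196.5/171.5)/(2π×0.0393×20.2) = 0.02728 K/W
R_outer film = 1/(h_o·2πr_oL) = 1/(14.7×2π×0.1965×20.2) = 0.002728 K/W
R_total = 0.1416 K/W
Q = ΔT/R_total = 83/0.1416

Q ≈ 586 W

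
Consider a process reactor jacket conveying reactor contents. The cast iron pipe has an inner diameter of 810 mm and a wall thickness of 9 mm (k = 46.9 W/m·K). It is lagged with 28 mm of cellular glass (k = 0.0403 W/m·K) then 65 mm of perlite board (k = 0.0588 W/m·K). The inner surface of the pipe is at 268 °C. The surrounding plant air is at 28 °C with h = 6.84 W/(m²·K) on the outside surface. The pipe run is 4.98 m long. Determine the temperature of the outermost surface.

Per-layer cylindrical resistances, series-summed:
R_cast iron pipe wall = ln(414/405)/(2π×46.9×4.98) = 1.498×10^-5 K/W
R_cellular glass = ln(442/414)/(2π×0.0403×4.98) = 0.0519 K/W
R_perlite board = ln(507/442)/(2π×0.0588×4.98) = 0.07457 K/W
R_outer film = 1/(h_o·2πr_oL) = 1/(6.84×2π×0.507×4.98) = 0.009216 K/W
R_total = 0.1357 K/W
Q = ΔT/R_total = 240/0.1357
Q = 1770 W
T_interface = T_inner − Q·ΣR(inner→interface) = 268 − 1770×0.1265

T ≈ 44.3 °C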